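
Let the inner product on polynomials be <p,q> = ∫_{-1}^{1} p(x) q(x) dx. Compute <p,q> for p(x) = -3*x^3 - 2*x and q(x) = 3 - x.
<p,q> = 38/15

Expand the product: p(x)·q(x) = 3*x^4 - 9*x^3 + 2*x^2 - 6*x.
∫_{-1}^{1} of each monomial x^k gives [2/(k+1) if k even, 0 if k odd]. Integrating term-by-term (or equivalently evaluating the antiderivative F(x) = 3*x^5/5 - 9*x^4/4 + 2*x^3/3 - 3*x^2 at the endpoints):
  F(1) − F(−1) = -239/60 − (-391/60) = 38/15.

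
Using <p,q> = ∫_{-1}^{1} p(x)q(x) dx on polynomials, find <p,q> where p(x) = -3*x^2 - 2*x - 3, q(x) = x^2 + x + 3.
<p,q> = -428/15

Expand the product: p(x)·q(x) = -3*x^4 - 5*x^3 - 14*x^2 - 9*x - 9.
∫_{-1}^{1} of each monomial x^k gives [2/(k+1) if k even, 0 if k odd]. Integrating term-by-term (or equivalently evaluating the antiderivative F(x) = -3*x^5/5 - 5*x^4/4 - 14*x^3/3 - 9*x^2/2 - 9*x at the endpoints):
  F(1) − F(−1) = -1201/60 − (511/60) = -428/15.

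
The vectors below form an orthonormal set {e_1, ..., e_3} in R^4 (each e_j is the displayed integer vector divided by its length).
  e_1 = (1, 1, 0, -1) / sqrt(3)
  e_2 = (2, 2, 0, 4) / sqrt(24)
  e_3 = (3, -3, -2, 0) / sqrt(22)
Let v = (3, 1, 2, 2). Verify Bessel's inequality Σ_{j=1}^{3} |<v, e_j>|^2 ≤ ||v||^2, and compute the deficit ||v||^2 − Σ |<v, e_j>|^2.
Σ |<v, e_j>|^2 = 134/11; ||v||^2 = 18; deficit = 64/11

Write each e_j = u_j / sqrt(<u_j, u_j>) where u_j is the displayed integer vector. Then <v, e_j> = <v, u_j> / sqrt(<u_j, u_j>), so |<v, e_j>|^2 = <v, u_j>^2 / <u_j, u_j>.
Coefficients: <v, e_1> = 2/sqrt(3), <v, e_2> = 16/sqrt(24), <v, e_3> = 2/sqrt(22).
Square and sum: Σ |<v, e_j>|^2 = 134/11.
Compute ||v||^2 = v·v = 18.
Deficit = 18 − 134/11 = 64/11 ≥ 0, confirming Bessel's inequality. (The deficit equals ||v − Σ <v,e_j> e_j||^2, the squared distance from v to span{e_j}.)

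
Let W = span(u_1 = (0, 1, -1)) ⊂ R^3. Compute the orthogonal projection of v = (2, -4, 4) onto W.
proj_W(v) = (0, -4, 4)

Set up U = [u_1 | ... | u_1] ∈ R^(3×1). The projector onto W = col(U) is P = U (U^T U)^(-1) U^T.
Compute U^T U =
  [2],
and U^T v = (-8).
Solve U^T U · c = U^T v for the coefficients: c = (-4). The projection is proj_W(v) = U c.
Check: (v - proj_W(v)) · u_1 = 0  (should be 0).
Result: proj_W(v) = (0, -4, 4).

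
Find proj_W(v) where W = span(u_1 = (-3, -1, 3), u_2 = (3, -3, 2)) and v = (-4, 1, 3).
proj_W(v) = (-1833/418, 73/418, 489/209)

Set up U = [u_1 | ... | u_2] ∈ R^(3×2). The projector onto W = col(U) is P = U (U^T U)^(-1) U^T.
Compute U^T U =
  [19, 0]
  [0, 22],
and U^T v = (20, -9).
Solve U^T U · c = U^T v for the coefficients: c = (20/19, -9/22). The projection is proj_W(v) = U c.
Check: (v - proj_W(v)) · u_1 = 0  (should be 0).
Check: (v - proj_W(v)) · u_2 = 0  (should be 0).
Result: proj_W(v) = (-1833/418, 73/418, 489/209).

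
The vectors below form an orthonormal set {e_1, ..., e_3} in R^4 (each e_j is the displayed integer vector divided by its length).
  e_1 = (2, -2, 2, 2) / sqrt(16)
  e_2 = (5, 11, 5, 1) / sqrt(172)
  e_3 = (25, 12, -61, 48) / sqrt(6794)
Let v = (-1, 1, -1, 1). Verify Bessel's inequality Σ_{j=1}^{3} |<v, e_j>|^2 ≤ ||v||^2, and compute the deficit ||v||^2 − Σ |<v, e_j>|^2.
Σ |<v, e_j>|^2 = 188/79; ||v||^2 = 4; deficit = 128/79

Write each e_j = u_j / sqrt(<u_j, u_j>) where u_j is the displayed integer vector. Then <v, e_j> = <v, u_j> / sqrt(<u_j, u_j>), so |<v, e_j>|^2 = <v, u_j>^2 / <u_j, u_j>.
Coefficients: <v, e_1> = -4/sqrt(16), <v, e_2> = 2/sqrt(172), <v, e_3> = 96/sqrt(6794).
Square and sum: Σ |<v, e_j>|^2 = 188/79.
Compute ||v||^2 = v·v = 4.
Deficit = 4 − 188/79 = 128/79 ≥ 0, confirming Bessel's inequality. (The deficit equals ||v − Σ <v,e_j> e_j||^2, the squared distance from v to span{e_j}.)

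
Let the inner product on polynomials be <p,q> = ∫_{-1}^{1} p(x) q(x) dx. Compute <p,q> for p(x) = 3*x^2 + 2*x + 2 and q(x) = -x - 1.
<p,q> = -22/3

Expand the product: p(x)·q(x) = -3*x^3 - 5*x^2 - 4*x - 2.
∫_{-1}^{1} of each monomial x^k gives [2/(k+1) if k even, 0 if k odd]. Integrating term-by-term (or equivalently evaluating the antiderivative F(x) = -3*x^4/4 - 5*x^3/3 - 2*x^2 - 2*x at the endpoints):
  F(1) − F(−1) = -77/12 − (11/12) = -22/3.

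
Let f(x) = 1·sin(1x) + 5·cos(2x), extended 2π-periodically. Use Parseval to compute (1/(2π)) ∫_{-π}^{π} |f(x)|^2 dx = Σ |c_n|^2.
Σ |c_n|^2 = 13

Expand |f|^2 and use orthogonality of {sin(nx), cos(mx)} on [-π, π]:
  ∫_{-π}^{π} sin(nx)^2 dx = π, ∫ cos(mx)^2 dx = π, and cross terms integrate to 0.
So ∫_{-π}^{π} f(x)^2 dx = 1^2 · π + 5^2 · π = (1 + 25)π.
Divide by 2π: (1 + 25)/2 = 13.
By Parseval, this equals Σ |c_n|^2.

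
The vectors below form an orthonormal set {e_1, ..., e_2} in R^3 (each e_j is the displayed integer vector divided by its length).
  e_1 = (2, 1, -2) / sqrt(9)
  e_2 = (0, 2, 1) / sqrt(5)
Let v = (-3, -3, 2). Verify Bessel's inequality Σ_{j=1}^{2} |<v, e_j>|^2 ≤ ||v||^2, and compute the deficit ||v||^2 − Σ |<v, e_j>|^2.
Σ |<v, e_j>|^2 = 989/45; ||v||^2 = 22; deficit = 1/45

Write each e_j = u_j / sqrt(<u_j, u_j>) where u_j is the displayed integer vector. Then <v, e_j> = <v, u_j> / sqrt(<u_j, u_j>), so |<v, e_j>|^2 = <v, u_j>^2 / <u_j, u_j>.
Coefficients: <v, e_1> = -13/sqrt(9), <v, e_2> = -4/sqrt(5).
Square and sum: Σ |<v, e_j>|^2 = 989/45.
Compute ||v||^2 = v·v = 22.
Deficit = 22 − 989/45 = 1/45 ≥ 0, confirming Bessel's inequality. (The deficit equals ||v − Σ <v,e_j> e_j||^2, the squared distance from v to span{e_j}.)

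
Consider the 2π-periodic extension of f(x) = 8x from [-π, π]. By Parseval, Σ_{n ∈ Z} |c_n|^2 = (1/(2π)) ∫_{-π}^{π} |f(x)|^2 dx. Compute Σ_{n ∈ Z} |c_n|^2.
Σ |c_n|^2 = 64π^2/3

Expand and integrate term by term over [-π, π]:
  ∫ (8x)^2 dx = 64·(2π^3/3); ∫ 2·8·(0)·x dx = 0 (odd integrand); ∫ 0^2 dx = 0·2π.
So (1/(2π)) ∫_{-π}^{π} (8x)^2 dx = 64π^2/3 + 0 = 64π^2/3.
Parseval ⇒ Σ |c_n|^2 = 64π^2/3.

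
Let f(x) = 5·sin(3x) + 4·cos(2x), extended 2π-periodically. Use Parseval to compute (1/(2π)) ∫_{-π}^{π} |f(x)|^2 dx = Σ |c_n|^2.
Σ |c_n|^2 = 41/2

Expand |f|^2 and use orthogonality of {sin(nx), cos(mx)} on [-π, π]:
  ∫_{-π}^{π} sin(nx)^2 dx = π, ∫ cos(mx)^2 dx = π, and cross terms integrate to 0.
So ∫_{-π}^{π} f(x)^2 dx = 5^2 · π + 4^2 · π = (25 + 16)π.
Divide by 2π: (25 + 16)/2 = 41/2.
By Parseval, this equals Σ |c_n|^2.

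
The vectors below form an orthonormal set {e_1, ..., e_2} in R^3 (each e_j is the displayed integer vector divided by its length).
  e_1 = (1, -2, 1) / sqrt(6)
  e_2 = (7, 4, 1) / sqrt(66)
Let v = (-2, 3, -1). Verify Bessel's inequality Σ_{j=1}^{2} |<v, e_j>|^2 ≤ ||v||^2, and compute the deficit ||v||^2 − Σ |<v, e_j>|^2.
Σ |<v, e_j>|^2 = 150/11; ||v||^2 = 14; deficit = 4/11

Write each e_j = u_j / sqrt(<u_j, u_j>) where u_j is the displayed integer vector. Then <v, e_j> = <v, u_j> / sqrt(<u_j, u_j>), so |<v, e_j>|^2 = <v, u_j>^2 / <u_j, u_j>.
Coefficients: <v, e_1> = -9/sqrt(6), <v, e_2> = -3/sqrt(66).
Square and sum: Σ |<v, e_j>|^2 = 150/11.
Compute ||v||^2 = v·v = 14.
Deficit = 14 − 150/11 = 4/11 ≥ 0, confirming Bessel's inequality. (The deficit equals ||v − Σ <v,e_j> e_j||^2, the squared distance from v to span{e_j}.)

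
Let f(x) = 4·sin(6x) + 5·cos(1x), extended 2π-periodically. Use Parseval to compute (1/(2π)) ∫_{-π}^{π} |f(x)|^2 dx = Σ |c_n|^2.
Σ |c_n|^2 = 41/2

Expand |f|^2 and use orthogonality of {sin(nx), cos(mx)} on [-π, π]:
  ∫_{-π}^{π} sin(nx)^2 dx = π, ∫ cos(mx)^2 dx = π, and cross terms integrate to 0.
So ∫_{-π}^{π} f(x)^2 dx = 4^2 · π + 5^2 · π = (16 + 25)π.
Divide by 2π: (16 + 25)/2 = 41/2.
By Parseval, this equals Σ |c_n|^2.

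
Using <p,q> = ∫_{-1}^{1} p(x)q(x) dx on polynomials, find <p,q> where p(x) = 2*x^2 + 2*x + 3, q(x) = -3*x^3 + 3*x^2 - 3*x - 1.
<p,q> = -16/3

Expand the product: p(x)·q(x) = -6*x^5 - 9*x^3 + x^2 - 11*x - 3.
∫_{-1}^{1} of each monomial x^k gives [2/(k+1) if k even, 0 if k odd]. Integrating term-by-term (or equivalently evaluating the antiderivative F(x) = -x^6 - 9*x^4/4 + x^3/3 - 11*x^2/2 - 3*x at the endpoints):
  F(1) − F(−1) = -137/12 − (-73/12) = -16/3.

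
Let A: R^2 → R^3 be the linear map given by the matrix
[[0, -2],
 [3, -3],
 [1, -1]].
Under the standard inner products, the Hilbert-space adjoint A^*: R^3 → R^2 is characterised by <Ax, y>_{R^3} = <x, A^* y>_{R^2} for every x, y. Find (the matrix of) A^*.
A^* = A^T =
[[0, 3, 1],
 [-2, -3, -1]]

For real matrices with standard dot products, the defining identity <Ax, y> = <x, A^* y> gives (Ax)^T y = x^T (A^*) y, i.e. x^T A^T y = x^T (A^*) y. Since this holds for all x, y, we must have A^* = A^T. Therefore
A^* =
[[0, 3, 1],
 [-2, -3, -1]].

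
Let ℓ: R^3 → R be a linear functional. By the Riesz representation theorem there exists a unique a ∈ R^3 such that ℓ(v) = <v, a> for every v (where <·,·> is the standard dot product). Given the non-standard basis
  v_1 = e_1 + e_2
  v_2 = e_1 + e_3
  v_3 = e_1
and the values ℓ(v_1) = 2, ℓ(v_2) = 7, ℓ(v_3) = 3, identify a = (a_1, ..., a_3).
a = (3, -1, 4)

Write a = (a_1, ..., a_3) in the standard basis. For each basis vector v_i, ℓ(v_i) = <v_i, a> is a linear equation in the a_j's. Collect the n equations into a matrix system V a = ℓ, where row i of V is v_i (expressed in the standard basis). Since V is invertible (lower-triangular with 1s on the diagonal, up to permutation), solve by back-substitution:
  V =
[[1, 1, 0],
 [1, 0, 1],
 [1, 0, 0]]
  V a = (2, 7, 3)
Solving gives a = (3, -1, 4).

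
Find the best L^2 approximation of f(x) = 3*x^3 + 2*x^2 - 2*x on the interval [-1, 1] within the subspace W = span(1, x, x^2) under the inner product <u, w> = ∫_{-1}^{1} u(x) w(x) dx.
g(x) = 2*x^2 - x/5

The best approximation g ∈ W is the orthogonal projection of f onto W. Writing g = a_0 + a_1 x + a_2 x^2, the coefficients solve the normal equations G · a = b where
  G_{ij} = <φ_i, φ_j> and b_i = <f, φ_i>, with φ_0 = 1, φ_1 = x, φ_2 = x^2.
G =
  [2, 0, 2/3]
  [0, 2/3, 0]
  [2/3, 0, 2/5],
b = (4/3, -2/15, 4/5).
Solving gives a_0 = 0, a_1 = -1/5, a_2 = 2, so
  g(x) = 2*x^2 - x/5.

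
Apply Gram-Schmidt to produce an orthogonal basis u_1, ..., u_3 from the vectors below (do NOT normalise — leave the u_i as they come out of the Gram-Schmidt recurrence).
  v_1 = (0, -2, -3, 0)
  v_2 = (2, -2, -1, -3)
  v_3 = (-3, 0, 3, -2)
Orthogonal basis:
  u_1 = (0, -2, -3, 0)
  u_2 = (2, -12/13, 8/13, -3)
  u_3 = (-603/185, -234/185, 156/185, -298/185)

Apply the Gram-Schmidt recurrence
  u_1 = v_1
  u_i = v_i − Σ_{j<i} ((v_i · u_j) / (u_j · u_j)) · u_j.

Step by step this gives:
  u_1 = (0, -2, -3, 0)
  u_2 = (2, -12/13, 8/13, -3)
  u_3 = (-603/185, -234/185, 156/185, -298/185)

Orthogonality check:
  u_2 · u_1 = 0 (should be 0)
  u_3 · u_1 = 0 (should be 0)
  u_3 · u_2 = 0 (should be 0)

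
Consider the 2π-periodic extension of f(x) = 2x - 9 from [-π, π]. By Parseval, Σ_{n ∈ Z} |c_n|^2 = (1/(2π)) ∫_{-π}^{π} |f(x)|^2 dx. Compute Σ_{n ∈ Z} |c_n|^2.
Σ |c_n|^2 = 4π^2/3 + 81

Expand and integrate term by term over [-π, π]:
  ∫ (2x)^2 dx = 4·(2π^3/3); ∫ 2·2·(-9)·x dx = 0 (odd integrand); ∫ (-9)^2 dx = 81·2π.
So (1/(2π)) ∫_{-π}^{π} (2x - 9)^2 dx = 4π^2/3 + 81 = 4π^2/3 + 81.
Parseval ⇒ Σ |c_n|^2 = 4π^2/3 + 81.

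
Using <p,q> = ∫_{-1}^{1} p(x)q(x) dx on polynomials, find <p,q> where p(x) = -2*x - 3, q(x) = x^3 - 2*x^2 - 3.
<p,q> = 106/5

Expand the product: p(x)·q(x) = -2*x^4 + x^3 + 6*x^2 + 6*x + 9.
∫_{-1}^{1} of each monomial x^k gives [2/(k+1) if k even, 0 if k odd]. Integrating term-by-term (or equivalently evaluating the antiderivative F(x) = -2*x^5/5 + x^4/4 + 2*x^3 + 3*x^2 + 9*x at the endpoints):
  F(1) − F(−1) = 277/20 − (-147/20) = 106/5.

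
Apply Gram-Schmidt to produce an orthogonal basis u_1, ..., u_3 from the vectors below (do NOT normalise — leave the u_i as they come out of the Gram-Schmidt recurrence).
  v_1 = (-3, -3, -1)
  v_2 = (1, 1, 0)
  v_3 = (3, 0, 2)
Orthogonal basis:
  u_1 = (-3, -3, -1)
  u_2 = (1/19, 1/19, -6/19)
  u_3 = (3/2, -3/2, 0)

Apply the Gram-Schmidt recurrence
  u_1 = v_1
  u_i = v_i − Σ_{j<i} ((v_i · u_j) / (u_j · u_j)) · u_j.

Step by step this gives:
  u_1 = (-3, -3, -1)
  u_2 = (1/19, 1/19, -6/19)
  u_3 = (3/2, -3/2, 0)

Orthogonality check:
  u_2 · u_1 = 0 (should be 0)
  u_3 · u_1 = 0 (should be 0)
  u_3 · u_2 = 0 (should be 0)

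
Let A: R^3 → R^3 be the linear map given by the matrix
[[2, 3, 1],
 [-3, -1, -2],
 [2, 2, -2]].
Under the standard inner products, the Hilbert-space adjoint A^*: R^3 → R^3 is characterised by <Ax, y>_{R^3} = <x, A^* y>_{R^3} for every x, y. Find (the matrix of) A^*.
A^* = A^T =
[[2, -3, 2],
 [3, -1, 2],
 [1, -2, -2]]

For real matrices with standard dot products, the defining identity <Ax, y> = <x, A^* y> gives (Ax)^T y = x^T (A^*) y, i.e. x^T A^T y = x^T (A^*) y. Since this holds for all x, y, we must have A^* = A^T. Therefore
A^* =
[[2, -3, 2],
 [3, -1, 2],
 [1, -2, -2]].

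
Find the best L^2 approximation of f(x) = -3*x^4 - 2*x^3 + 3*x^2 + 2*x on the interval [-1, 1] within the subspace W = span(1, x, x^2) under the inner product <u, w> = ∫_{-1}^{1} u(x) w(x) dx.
g(x) = 3*x^2/7 + 4*x/5 + 9/35

The best approximation g ∈ W is the orthogonal projection of f onto W. Writing g = a_0 + a_1 x + a_2 x^2, the coefficients solve the normal equations G · a = b where
  G_{ij} = <φ_i, φ_j> and b_i = <f, φ_i>, with φ_0 = 1, φ_1 = x, φ_2 = x^2.
G =
  [2, 0, 2/3]
  [0, 2/3, 0]
  [2/3, 0, 2/5],
b = (4/5, 8/15, 12/35).
Solving gives a_0 = 9/35, a_1 = 4/5, a_2 = 3/7, so
  g(x) = 3*x^2/7 + 4*x/5 + 9/35.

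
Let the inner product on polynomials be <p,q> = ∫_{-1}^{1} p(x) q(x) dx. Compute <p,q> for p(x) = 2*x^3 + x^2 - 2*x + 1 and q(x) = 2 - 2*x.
<p,q> = 32/5

Expand the product: p(x)·q(x) = -4*x^4 + 2*x^3 + 6*x^2 - 6*x + 2.
∫_{-1}^{1} of each monomial x^k gives [2/(k+1) if k even, 0 if k odd]. Integrating term-by-term (or equivalently evaluating the antiderivative F(x) = -4*x^5/5 + x^4/2 + 2*x^3 - 3*x^2 + 2*x at the endpoints):
  F(1) − F(−1) = 7/10 − (-57/10) = 32/5.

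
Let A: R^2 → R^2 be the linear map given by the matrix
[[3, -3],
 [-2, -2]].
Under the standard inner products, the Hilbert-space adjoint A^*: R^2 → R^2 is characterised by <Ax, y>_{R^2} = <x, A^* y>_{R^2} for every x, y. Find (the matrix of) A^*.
A^* = A^T =
[[3, -2],
 [-3, -2]]

For real matrices with standard dot products, the defining identity <Ax, y> = <x, A^* y> gives (Ax)^T y = x^T (A^*) y, i.e. x^T A^T y = x^T (A^*) y. Since this holds for all x, y, we must have A^* = A^T. Therefore
A^* =
[[3, -2],
 [-3, -2]].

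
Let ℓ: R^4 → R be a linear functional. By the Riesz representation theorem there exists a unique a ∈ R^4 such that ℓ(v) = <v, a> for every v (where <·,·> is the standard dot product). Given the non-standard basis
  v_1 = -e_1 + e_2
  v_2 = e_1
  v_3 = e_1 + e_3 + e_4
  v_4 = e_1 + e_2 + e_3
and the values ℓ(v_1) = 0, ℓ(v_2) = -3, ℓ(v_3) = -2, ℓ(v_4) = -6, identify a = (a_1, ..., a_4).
a = (-3, -3, 0, 1)

Write a = (a_1, ..., a_4) in the standard basis. For each basis vector v_i, ℓ(v_i) = <v_i, a> is a linear equation in the a_j's. Collect the n equations into a matrix system V a = ℓ, where row i of V is v_i (expressed in the standard basis). Since V is invertible (lower-triangular with 1s on the diagonal, up to permutation), solve by back-substitution:
  V =
[[-1, 1, 0, 0],
 [1, 0, 0, 0],
 [1, 0, 1, 1],
 [1, 1, 1, 0]]
  V a = (0, -3, -2, -6)
Solving gives a = (-3, -3, 0, 1).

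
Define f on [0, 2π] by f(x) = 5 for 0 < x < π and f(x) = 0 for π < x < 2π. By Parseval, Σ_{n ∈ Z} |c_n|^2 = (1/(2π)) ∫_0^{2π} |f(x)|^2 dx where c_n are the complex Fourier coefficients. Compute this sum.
Σ |c_n|^2 = 25/2

Parseval equates the L^2 energy of f (normalised by 1/(2π)) with the ℓ^2 sum of its Fourier coefficients: (1/(2π)) ∫_0^{2π} |f|^2 = Σ |c_n|^2.
Compute the left side: (1/(2π)) [∫_0^π 5^2 dx + ∫_π^{2π} 0^2 dx] = (1/(2π)) · (25π + 0π) = (25 + 0)/2 = 25/2.
So Σ_{n ∈ Z} |c_n|^2 = 25/2.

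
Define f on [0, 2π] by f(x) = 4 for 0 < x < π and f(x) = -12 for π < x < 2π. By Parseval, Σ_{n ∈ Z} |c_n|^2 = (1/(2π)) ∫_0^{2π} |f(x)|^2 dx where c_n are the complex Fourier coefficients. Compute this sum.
Σ |c_n|^2 = 80

Parseval equates the L^2 energy of f (normalised by 1/(2π)) with the ℓ^2 sum of its Fourier coefficients: (1/(2π)) ∫_0^{2π} |f|^2 = Σ |c_n|^2.
Compute the left side: (1/(2π)) [∫_0^π 4^2 dx + ∫_π^{2π} (-12)^2 dx] = (1/(2π)) · (16π + 144π) = (16 + 144)/2 = 80.
So Σ_{n ∈ Z} |c_n|^2 = 80.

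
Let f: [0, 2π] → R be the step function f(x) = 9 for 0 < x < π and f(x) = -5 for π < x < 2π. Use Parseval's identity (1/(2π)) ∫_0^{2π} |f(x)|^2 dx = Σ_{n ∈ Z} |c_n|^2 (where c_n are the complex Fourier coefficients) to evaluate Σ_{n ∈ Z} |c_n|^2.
Σ |c_n|^2 = 53

Parseval equates the L^2 energy of f (normalised by 1/(2π)) with the ℓ^2 sum of its Fourier coefficients: (1/(2π)) ∫_0^{2π} |f|^2 = Σ |c_n|^2.
Compute the left side: (1/(2π)) [∫_0^π 9^2 dx + ∫_π^{2π} (-5)^2 dx] = (1/(2π)) · (81π + 25π) = (81 + 25)/2 = 53.
So Σ_{n ∈ Z} |c_n|^2 = 53.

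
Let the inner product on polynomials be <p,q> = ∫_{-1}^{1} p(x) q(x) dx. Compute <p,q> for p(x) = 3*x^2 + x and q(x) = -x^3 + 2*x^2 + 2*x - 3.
<p,q> = -8/3

Expand the product: p(x)·q(x) = -3*x^5 + 5*x^4 + 8*x^3 - 7*x^2 - 3*x.
∫_{-1}^{1} of each monomial x^k gives [2/(k+1) if k even, 0 if k odd]. Integrating term-by-term (or equivalently evaluating the antiderivative F(x) = -x^6/2 + x^5 + 2*x^4 - 7*x^3/3 - 3*x^2/2 at the endpoints):
  F(1) − F(−1) = -4/3 − (4/3) = -8/3.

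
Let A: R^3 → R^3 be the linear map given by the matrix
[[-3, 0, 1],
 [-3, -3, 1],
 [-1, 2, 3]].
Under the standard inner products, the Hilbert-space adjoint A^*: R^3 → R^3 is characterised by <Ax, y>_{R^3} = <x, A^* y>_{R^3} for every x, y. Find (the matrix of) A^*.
A^* = A^T =
[[-3, -3, -1],
 [0, -3, 2],
 [1, 1, 3]]

For real matrices with standard dot products, the defining identity <Ax, y> = <x, A^* y> gives (Ax)^T y = x^T (A^*) y, i.e. x^T A^T y = x^T (A^*) y. Since this holds for all x, y, we must have A^* = A^T. Therefore
A^* =
[[-3, -3, -1],
 [0, -3, 2],
 [1, 1, 3]].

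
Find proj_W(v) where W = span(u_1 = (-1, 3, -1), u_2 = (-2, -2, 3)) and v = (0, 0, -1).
proj_W(v) = (28/69, 20/69, -37/69)

Set up U = [u_1 | ... | u_2] ∈ R^(3×2). The projector onto W = col(U) is P = U (U^T U)^(-1) U^T.
Compute U^T U =
  [11, -7]
  [-7, 17],
and U^T v = (1, -3).
Solve U^T U · c = U^T v for the coefficients: c = (-2/69, -13/69). The projection is proj_W(v) = U c.
Check: (v - proj_W(v)) · u_1 = 0  (should be 0).
Check: (v - proj_W(v)) · u_2 = 0  (should be 0).
Result: proj_W(v) = (28/69, 20/69, -37/69).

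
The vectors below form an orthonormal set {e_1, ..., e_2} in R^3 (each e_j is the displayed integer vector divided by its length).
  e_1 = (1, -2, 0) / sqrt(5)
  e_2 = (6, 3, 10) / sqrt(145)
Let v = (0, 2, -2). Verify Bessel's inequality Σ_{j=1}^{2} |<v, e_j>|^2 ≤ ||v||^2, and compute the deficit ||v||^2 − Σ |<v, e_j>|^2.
Σ |<v, e_j>|^2 = 132/29; ||v||^2 = 8; deficit = 100/29

Write each e_j = u_j / sqrt(<u_j, u_j>) where u_j is the displayed integer vector. Then <v, e_j> = <v, u_j> / sqrt(<u_j, u_j>), so |<v, e_j>|^2 = <v, u_j>^2 / <u_j, u_j>.
Coefficients: <v, e_1> = -4/sqrt(5), <v, e_2> = -14/sqrt(145).
Square and sum: Σ |<v, e_j>|^2 = 132/29.
Compute ||v||^2 = v·v = 8.
Deficit = 8 − 132/29 = 100/29 ≥ 0, confirming Bessel's inequality. (The deficit equals ||v − Σ <v,e_j> e_j||^2, the squared distance from v to span{e_j}.)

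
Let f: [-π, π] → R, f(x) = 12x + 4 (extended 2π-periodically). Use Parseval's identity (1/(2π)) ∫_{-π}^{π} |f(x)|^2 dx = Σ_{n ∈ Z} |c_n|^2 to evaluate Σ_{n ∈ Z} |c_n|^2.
Σ |c_n|^2 = 48π^2 + 16

Expand and integrate term by term over [-π, π]:
  ∫ (12x)^2 dx = 144·(2π^3/3); ∫ 2·12·(4)·x dx = 0 (odd integrand); ∫ 4^2 dx = 16·2π.
So (1/(2π)) ∫_{-π}^{π} (12x + 4)^2 dx = 144π^2/3 + 16 = 48π^2 + 16.
Parseval ⇒ Σ |c_n|^2 = 48π^2 + 16.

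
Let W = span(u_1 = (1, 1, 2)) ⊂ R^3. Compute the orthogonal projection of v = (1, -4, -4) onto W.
proj_W(v) = (-11/6, -11/6, -11/3)

Set up U = [u_1 | ... | u_1] ∈ R^(3×1). The projector onto W = col(U) is P = U (U^T U)^(-1) U^T.
Compute U^T U =
  [6],
and U^T v = (-11).
Solve U^T U · c = U^T v for the coefficients: c = (-11/6). The projection is proj_W(v) = U c.
Check: (v - proj_W(v)) · u_1 = 0  (should be 0).
Result: proj_W(v) = (-11/6, -11/6, -11/3).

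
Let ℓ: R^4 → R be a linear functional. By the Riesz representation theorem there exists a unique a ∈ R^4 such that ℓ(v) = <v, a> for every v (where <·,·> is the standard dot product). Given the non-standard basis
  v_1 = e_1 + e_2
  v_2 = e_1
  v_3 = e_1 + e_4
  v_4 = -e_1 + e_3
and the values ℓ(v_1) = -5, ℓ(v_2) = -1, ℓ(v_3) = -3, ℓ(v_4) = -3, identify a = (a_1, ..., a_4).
a = (-1, -4, -4, -2)

Write a = (a_1, ..., a_4) in the standard basis. For each basis vector v_i, ℓ(v_i) = <v_i, a> is a linear equation in the a_j's. Collect the n equations into a matrix system V a = ℓ, where row i of V is v_i (expressed in the standard basis). Since V is invertible (lower-triangular with 1s on the diagonal, up to permutation), solve by back-substitution:
  V =
[[1, 1, 0, 0],
 [1, 0, 0, 0],
 [1, 0, 0, 1],
 [-1, 0, 1, 0]]
  V a = (-5, -1, -3, -3)
Solving gives a = (-1, -4, -4, -2).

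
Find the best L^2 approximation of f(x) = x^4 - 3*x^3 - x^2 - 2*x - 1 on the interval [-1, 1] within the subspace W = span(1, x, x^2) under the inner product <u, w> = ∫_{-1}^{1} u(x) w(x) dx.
g(x) = -x^2/7 - 19*x/5 - 38/35

The best approximation g ∈ W is the orthogonal projection of f onto W. Writing g = a_0 + a_1 x + a_2 x^2, the coefficients solve the normal equations G · a = b where
  G_{ij} = <φ_i, φ_j> and b_i = <f, φ_i>, with φ_0 = 1, φ_1 = x, φ_2 = x^2.
G =
  [2, 0, 2/3]
  [0, 2/3, 0]
  [2/3, 0, 2/5],
b = (-34/15, -38/15, -82/105).
Solving gives a_0 = -38/35, a_1 = -19/5, a_2 = -1/7, so
  g(x) = -x^2/7 - 19*x/5 - 38/35.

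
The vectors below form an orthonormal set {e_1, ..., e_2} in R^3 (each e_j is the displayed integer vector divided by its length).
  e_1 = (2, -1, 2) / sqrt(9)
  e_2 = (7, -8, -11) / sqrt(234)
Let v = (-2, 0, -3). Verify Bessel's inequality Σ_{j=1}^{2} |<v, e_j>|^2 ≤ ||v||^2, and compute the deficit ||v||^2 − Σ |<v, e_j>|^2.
Σ |<v, e_j>|^2 = 329/26; ||v||^2 = 13; deficit = 9/26

Write each e_j = u_j / sqrt(<u_j, u_j>) where u_j is the displayed integer vector. Then <v, e_j> = <v, u_j> / sqrt(<u_j, u_j>), so |<v, e_j>|^2 = <v, u_j>^2 / <u_j, u_j>.
Coefficients: <v, e_1> = -10/sqrt(9), <v, e_2> = 19/sqrt(234).
Square and sum: Σ |<v, e_j>|^2 = 329/26.
Compute ||v||^2 = v·v = 13.
Deficit = 13 − 329/26 = 9/26 ≥ 0, confirming Bessel's inequality. (The deficit equals ||v − Σ <v,e_j> e_j||^2, the squared distance from v to span{e_j}.)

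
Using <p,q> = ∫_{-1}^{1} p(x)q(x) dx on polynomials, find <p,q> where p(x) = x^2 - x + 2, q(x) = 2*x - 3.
<p,q> = -46/3

Expand the product: p(x)·q(x) = 2*x^3 - 5*x^2 + 7*x - 6.
∫_{-1}^{1} of each monomial x^k gives [2/(k+1) if k even, 0 if k odd]. Integrating term-by-term (or equivalently evaluating the antiderivative F(x) = x^4/2 - 5*x^3/3 + 7*x^2/2 - 6*x at the endpoints):
  F(1) − F(−1) = -11/3 − (35/3) = -46/3.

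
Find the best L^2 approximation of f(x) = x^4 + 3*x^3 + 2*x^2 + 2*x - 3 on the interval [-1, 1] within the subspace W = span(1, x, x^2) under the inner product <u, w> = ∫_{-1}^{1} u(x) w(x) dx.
g(x) = 20*x^2/7 + 19*x/5 - 108/35

The best approximation g ∈ W is the orthogonal projection of f onto W. Writing g = a_0 + a_1 x + a_2 x^2, the coefficients solve the normal equations G · a = b where
  G_{ij} = <φ_i, φ_j> and b_i = <f, φ_i>, with φ_0 = 1, φ_1 = x, φ_2 = x^2.
G =
  [2, 0, 2/3]
  [0, 2/3, 0]
  [2/3, 0, 2/5],
b = (-64/15, 38/15, -32/35).
Solving gives a_0 = -108/35, a_1 = 19/5, a_2 = 20/7, so
  g(x) = 20*x^2/7 + 19*x/5 - 108/35.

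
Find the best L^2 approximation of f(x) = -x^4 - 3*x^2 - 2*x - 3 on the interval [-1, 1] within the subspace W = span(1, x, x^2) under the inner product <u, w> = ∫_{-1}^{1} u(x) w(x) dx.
g(x) = -27*x^2/7 - 2*x - 102/35

The best approximation g ∈ W is the orthogonal projection of f onto W. Writing g = a_0 + a_1 x + a_2 x^2, the coefficients solve the normal equations G · a = b where
  G_{ij} = <φ_i, φ_j> and b_i = <f, φ_i>, with φ_0 = 1, φ_1 = x, φ_2 = x^2.
G =
  [2, 0, 2/3]
  [0, 2/3, 0]
  [2/3, 0, 2/5],
b = (-42/5, -4/3, -122/35).
Solving gives a_0 = -102/35, a_1 = -2, a_2 = -27/7, so
  g(x) = -27*x^2/7 - 2*x - 102/35.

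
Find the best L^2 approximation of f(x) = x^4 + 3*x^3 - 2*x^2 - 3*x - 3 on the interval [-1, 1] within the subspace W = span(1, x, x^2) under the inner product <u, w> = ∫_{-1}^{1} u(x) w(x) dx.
g(x) = -8*x^2/7 - 6*x/5 - 108/35

The best approximation g ∈ W is the orthogonal projection of f onto W. Writing g = a_0 + a_1 x + a_2 x^2, the coefficients solve the normal equations G · a = b where
  G_{ij} = <φ_i, φ_j> and b_i = <f, φ_i>, with φ_0 = 1, φ_1 = x, φ_2 = x^2.
G =
  [2, 0, 2/3]
  [0, 2/3, 0]
  [2/3, 0, 2/5],
b = (-104/15, -4/5, -88/35).
Solving gives a_0 = -108/35, a_1 = -6/5, a_2 = -8/7, so
  g(x) = -8*x^2/7 - 6*x/5 - 108/35.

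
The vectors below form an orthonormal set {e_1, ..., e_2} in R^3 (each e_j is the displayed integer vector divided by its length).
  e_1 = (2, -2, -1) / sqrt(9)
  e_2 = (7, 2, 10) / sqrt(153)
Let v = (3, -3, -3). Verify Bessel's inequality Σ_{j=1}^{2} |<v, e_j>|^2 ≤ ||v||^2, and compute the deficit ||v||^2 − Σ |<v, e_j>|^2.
Σ |<v, e_j>|^2 = 450/17; ||v||^2 = 27; deficit = 9/17

Write each e_j = u_j / sqrt(<u_j, u_j>) where u_j is the displayed integer vector. Then <v, e_j> = <v, u_j> / sqrt(<u_j, u_j>), so |<v, e_j>|^2 = <v, u_j>^2 / <u_j, u_j>.
Coefficients: <v, e_1> = 15/sqrt(9), <v, e_2> = -15/sqrt(153).
Square and sum: Σ |<v, e_j>|^2 = 450/17.
Compute ||v||^2 = v·v = 27.
Deficit = 27 − 450/17 = 9/17 ≥ 0, confirming Bessel's inequality. (The deficit equals ||v − Σ <v,e_j> e_j||^2, the squared distance from v to span{e_j}.)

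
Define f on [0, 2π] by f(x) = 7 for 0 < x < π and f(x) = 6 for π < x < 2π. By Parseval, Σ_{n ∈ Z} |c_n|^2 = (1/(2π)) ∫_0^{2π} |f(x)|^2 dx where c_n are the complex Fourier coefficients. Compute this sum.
Σ |c_n|^2 = 85/2

Parseval equates the L^2 energy of f (normalised by 1/(2π)) with the ℓ^2 sum of its Fourier coefficients: (1/(2π)) ∫_0^{2π} |f|^2 = Σ |c_n|^2.
Compute the left side: (1/(2π)) [∫_0^π 7^2 dx + ∫_π^{2π} 6^2 dx] = (1/(2π)) · (49π + 36π) = (49 + 36)/2 = 85/2.
So Σ_{n ∈ Z} |c_n|^2 = 85/2.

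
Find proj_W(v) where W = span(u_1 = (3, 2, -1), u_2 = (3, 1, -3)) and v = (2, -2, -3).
proj_W(v) = (15/14, -31/35, -249/70)

Set up U = [u_1 | ... | u_2] ∈ R^(3×2). The projector onto W = col(U) is P = U (U^T U)^(-1) U^T.
Compute U^T U =
  [14, 14]
  [14, 19],
and U^T v = (5, 13).
Solve U^T U · c = U^T v for the coefficients: c = (-87/70, 8/5). The projection is proj_W(v) = U c.
Check: (v - proj_W(v)) · u_1 = 0  (should be 0).
Check: (v - proj_W(v)) · u_2 = 0  (should be 0).
Result: proj_W(v) = (15/14, -31/35, -249/70).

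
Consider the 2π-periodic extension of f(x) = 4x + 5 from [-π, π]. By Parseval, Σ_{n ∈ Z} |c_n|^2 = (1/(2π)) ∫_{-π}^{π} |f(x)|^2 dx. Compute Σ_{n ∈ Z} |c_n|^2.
Σ |c_n|^2 = 16π^2/3 + 25

Expand and integrate term by term over [-π, π]:
  ∫ (4x)^2 dx = 16·(2π^3/3); ∫ 2·4·(5)·x dx = 0 (odd integrand); ∫ 5^2 dx = 25·2π.
So (1/(2π)) ∫_{-π}^{π} (4x + 5)^2 dx = 16π^2/3 + 25 = 16π^2/3 + 25.
Parseval ⇒ Σ |c_n|^2 = 16π^2/3 + 25.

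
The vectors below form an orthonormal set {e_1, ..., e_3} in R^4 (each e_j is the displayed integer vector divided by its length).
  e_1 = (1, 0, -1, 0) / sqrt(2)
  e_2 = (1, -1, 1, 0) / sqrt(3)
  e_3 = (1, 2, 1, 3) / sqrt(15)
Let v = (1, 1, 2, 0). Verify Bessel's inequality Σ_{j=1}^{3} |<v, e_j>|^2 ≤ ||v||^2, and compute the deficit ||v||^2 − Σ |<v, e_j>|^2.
Σ |<v, e_j>|^2 = 7/2; ||v||^2 = 6; deficit = 5/2

Write each e_j = u_j / sqrt(<u_j, u_j>) where u_j is the displayed integer vector. Then <v, e_j> = <v, u_j> / sqrt(<u_j, u_j>), so |<v, e_j>|^2 = <v, u_j>^2 / <u_j, u_j>.
Coefficients: <v, e_1> = -1/sqrt(2), <v, e_2> = 2/sqrt(3), <v, e_3> = 5/sqrt(15).
Square and sum: Σ |<v, e_j>|^2 = 7/2.
Compute ||v||^2 = v·v = 6.
Deficit = 6 − 7/2 = 5/2 ≥ 0, confirming Bessel's inequality. (The deficit equals ||v − Σ <v,e_j> e_j||^2, the squared distance from v to span{e_j}.)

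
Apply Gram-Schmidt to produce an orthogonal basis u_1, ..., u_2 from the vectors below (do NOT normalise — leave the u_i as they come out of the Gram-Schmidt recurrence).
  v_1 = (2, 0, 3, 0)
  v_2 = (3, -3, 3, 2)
Orthogonal basis:
  u_1 = (2, 0, 3, 0)
  u_2 = (9/13, -3, -6/13, 2)

Apply the Gram-Schmidt recurrence
  u_1 = v_1
  u_i = v_i − Σ_{j<i} ((v_i · u_j) / (u_j · u_j)) · u_j.

Step by step this gives:
  u_1 = (2, 0, 3, 0)
  u_2 = (9/13, -3, -6/13, 2)

Orthogonality check:
  u_2 · u_1 = 0 (should be 0)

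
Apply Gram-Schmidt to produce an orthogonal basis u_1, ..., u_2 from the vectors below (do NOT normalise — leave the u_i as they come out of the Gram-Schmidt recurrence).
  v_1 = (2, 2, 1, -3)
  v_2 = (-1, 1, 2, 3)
Orthogonal basis:
  u_1 = (2, 2, 1, -3)
  u_2 = (-2/9, 16/9, 43/18, 11/6)

Apply the Gram-Schmidt recurrence
  u_1 = v_1
  u_i = v_i − Σ_{j<i} ((v_i · u_j) / (u_j · u_j)) · u_j.

Step by step this gives:
  u_1 = (2, 2, 1, -3)
  u_2 = (-2/9, 16/9, 43/18, 11/6)

Orthogonality check:
  u_2 · u_1 = 0 (should be 0)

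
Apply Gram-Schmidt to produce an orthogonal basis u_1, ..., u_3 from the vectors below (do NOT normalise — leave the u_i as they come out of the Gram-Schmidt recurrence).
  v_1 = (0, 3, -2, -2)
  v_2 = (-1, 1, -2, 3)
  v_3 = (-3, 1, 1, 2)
Orthogonal basis:
  u_1 = (0, 3, -2, -2)
  u_2 = (-1, 14/17, -32/17, 53/17)
  u_3 = (-623/254, 137/127, 213/127, -15/254)

Apply the Gram-Schmidt recurrence
  u_1 = v_1
  u_i = v_i − Σ_{j<i} ((v_i · u_j) / (u_j · u_j)) · u_j.

Step by step this gives:
  u_1 = (0, 3, -2, -2)
  u_2 = (-1, 14/17, -32/17, 53/17)
  u_3 = (-623/254, 137/127, 213/127, -15/254)

Orthogonality check:
  u_2 · u_1 = 0 (should be 0)
  u_3 · u_1 = 0 (should be 0)
  u_3 · u_2 = 0 (should be 0)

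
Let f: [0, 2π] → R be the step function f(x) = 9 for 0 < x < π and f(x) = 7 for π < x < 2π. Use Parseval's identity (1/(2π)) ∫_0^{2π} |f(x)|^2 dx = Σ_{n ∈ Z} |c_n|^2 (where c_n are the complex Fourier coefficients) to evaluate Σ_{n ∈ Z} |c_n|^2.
Σ |c_n|^2 = 65

Parseval equates the L^2 energy of f (normalised by 1/(2π)) with the ℓ^2 sum of its Fourier coefficients: (1/(2π)) ∫_0^{2π} |f|^2 = Σ |c_n|^2.
Compute the left side: (1/(2π)) [∫_0^π 9^2 dx + ∫_π^{2π} 7^2 dx] = (1/(2π)) · (81π + 49π) = (81 + 49)/2 = 65.
So Σ_{n ∈ Z} |c_n|^2 = 65.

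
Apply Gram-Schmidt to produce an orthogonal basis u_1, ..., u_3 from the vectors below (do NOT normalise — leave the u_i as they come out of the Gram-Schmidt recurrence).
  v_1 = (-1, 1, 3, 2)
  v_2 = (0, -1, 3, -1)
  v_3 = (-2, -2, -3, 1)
Orthogonal basis:
  u_1 = (-1, 1, 3, 2)
  u_2 = (2/5, -7/5, 9/5, -9/5)
  u_3 = (-287/129, -307/129, -22/43, 109/129)

Apply the Gram-Schmidt recurrence
  u_1 = v_1
  u_i = v_i − Σ_{j<i} ((v_i · u_j) / (u_j · u_j)) · u_j.

Step by step this gives:
  u_1 = (-1, 1, 3, 2)
  u_2 = (2/5, -7/5, 9/5, -9/5)
  u_3 = (-287/129, -307/129, -22/43, 109/129)

Orthogonality check:
  u_2 · u_1 = 0 (should be 0)
  u_3 · u_1 = 0 (should be 0)
  u_3 · u_2 = 0 (should be 0)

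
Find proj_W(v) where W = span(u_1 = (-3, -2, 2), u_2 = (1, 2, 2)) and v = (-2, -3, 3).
proj_W(v) = (-28/9, -17/9, 22/9)

Set up U = [u_1 | ... | u_2] ∈ R^(3×2). The projector onto W = col(U) is P = U (U^T U)^(-1) U^T.
Compute U^T U =
  [17, -3]
  [-3, 9],
and U^T v = (18, -2).
Solve U^T U · c = U^T v for the coefficients: c = (13/12, 5/36). The projection is proj_W(v) = U c.
Check: (v - proj_W(v)) · u_1 = 0  (should be 0).
Check: (v - proj_W(v)) · u_2 = 0  (should be 0).
Result: proj_W(v) = (-28/9, -17/9, 22/9).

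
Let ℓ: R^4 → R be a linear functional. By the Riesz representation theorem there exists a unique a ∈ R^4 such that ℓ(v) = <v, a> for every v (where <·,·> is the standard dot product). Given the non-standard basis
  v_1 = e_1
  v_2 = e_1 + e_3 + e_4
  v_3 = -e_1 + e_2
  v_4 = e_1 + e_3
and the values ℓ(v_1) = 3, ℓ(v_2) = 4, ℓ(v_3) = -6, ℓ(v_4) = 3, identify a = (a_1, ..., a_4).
a = (3, -3, 0, 1)

Write a = (a_1, ..., a_4) in the standard basis. For each basis vector v_i, ℓ(v_i) = <v_i, a> is a linear equation in the a_j's. Collect the n equations into a matrix system V a = ℓ, where row i of V is v_i (expressed in the standard basis). Since V is invertible (lower-triangular with 1s on the diagonal, up to permutation), solve by back-substitution:
  V =
[[1, 0, 0, 0],
 [1, 0, 1, 1],
 [-1, 1, 0, 0],
 [1, 0, 1, 0]]
  V a = (3, 4, -6, 3)
Solving gives a = (3, -3, 0, 1).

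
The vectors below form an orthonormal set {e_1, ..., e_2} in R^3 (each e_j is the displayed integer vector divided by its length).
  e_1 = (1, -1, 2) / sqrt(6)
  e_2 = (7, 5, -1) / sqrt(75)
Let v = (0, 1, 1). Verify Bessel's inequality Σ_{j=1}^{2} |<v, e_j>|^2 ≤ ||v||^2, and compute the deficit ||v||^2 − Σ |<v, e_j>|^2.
Σ |<v, e_j>|^2 = 19/50; ||v||^2 = 2; deficit = 81/50

Write each e_j = u_j / sqrt(<u_j, u_j>) where u_j is the displayed integer vector. Then <v, e_j> = <v, u_j> / sqrt(<u_j, u_j>), so |<v, e_j>|^2 = <v, u_j>^2 / <u_j, u_j>.
Coefficients: <v, e_1> = 1/sqrt(6), <v, e_2> = 4/sqrt(75).
Square and sum: Σ |<v, e_j>|^2 = 19/50.
Compute ||v||^2 = v·v = 2.
Deficit = 2 − 19/50 = 81/50 ≥ 0, confirming Bessel's inequality. (The deficit equals ||v − Σ <v,e_j> e_j||^2, the squared distance from v to span{e_j}.)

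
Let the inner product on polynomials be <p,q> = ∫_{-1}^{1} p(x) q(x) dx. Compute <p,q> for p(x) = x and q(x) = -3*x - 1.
<p,q> = -2

Expand the product: p(x)·q(x) = -3*x^2 - x.
∫_{-1}^{1} of each monomial x^k gives [2/(k+1) if k even, 0 if k odd]. Integrating term-by-term (or equivalently evaluating the antiderivative F(x) = -x^3 - x^2/2 at the endpoints):
  F(1) − F(−1) = -3/2 − (1/2) = -2.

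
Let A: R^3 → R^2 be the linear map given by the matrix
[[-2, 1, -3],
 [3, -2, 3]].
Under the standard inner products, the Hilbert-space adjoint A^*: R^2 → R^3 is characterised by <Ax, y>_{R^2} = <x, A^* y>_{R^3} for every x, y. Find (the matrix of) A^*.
A^* = A^T =
[[-2, 3],
 [1, -2],
 [-3, 3]]

For real matrices with standard dot products, the defining identity <Ax, y> = <x, A^* y> gives (Ax)^T y = x^T (A^*) y, i.e. x^T A^T y = x^T (A^*) y. Since this holds for all x, y, we must have A^* = A^T. Therefore
A^* =
[[-2, 3],
 [1, -2],
 [-3, 3]].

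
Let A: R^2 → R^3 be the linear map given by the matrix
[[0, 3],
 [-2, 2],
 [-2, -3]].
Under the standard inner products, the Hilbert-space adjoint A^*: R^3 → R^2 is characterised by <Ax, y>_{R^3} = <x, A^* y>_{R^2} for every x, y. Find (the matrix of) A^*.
A^* = A^T =
[[0, -2, -2],
 [3, 2, -3]]

For real matrices with standard dot products, the defining identity <Ax, y> = <x, A^* y> gives (Ax)^T y = x^T (A^*) y, i.e. x^T A^T y = x^T (A^*) y. Since this holds for all x, y, we must have A^* = A^T. Therefore
A^* =
[[0, -2, -2],
 [3, 2, -3]].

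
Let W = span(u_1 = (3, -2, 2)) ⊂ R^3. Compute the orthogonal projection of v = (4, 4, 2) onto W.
proj_W(v) = (24/17, -16/17, 16/17)

Set up U = [u_1 | ... | u_1] ∈ R^(3×1). The projector onto W = col(U) is P = U (U^T U)^(-1) U^T.
Compute U^T U =
  [17],
and U^T v = (8).
Solve U^T U · c = U^T v for the coefficients: c = (8/17). The projection is proj_W(v) = U c.
Check: (v - proj_W(v)) · u_1 = 0  (should be 0).
Result: proj_W(v) = (24/17, -16/17, 16/17).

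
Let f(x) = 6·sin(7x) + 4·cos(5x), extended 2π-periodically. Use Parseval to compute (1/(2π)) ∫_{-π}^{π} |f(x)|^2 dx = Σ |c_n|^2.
Σ |c_n|^2 = 26

Expand |f|^2 and use orthogonality of {sin(nx), cos(mx)} on [-π, π]:
  ∫_{-π}^{π} sin(nx)^2 dx = π, ∫ cos(mx)^2 dx = π, and cross terms integrate to 0.
So ∫_{-π}^{π} f(x)^2 dx = 6^2 · π + 4^2 · π = (36 + 16)π.
Divide by 2π: (36 + 16)/2 = 26.
By Parseval, this equals Σ |c_n|^2.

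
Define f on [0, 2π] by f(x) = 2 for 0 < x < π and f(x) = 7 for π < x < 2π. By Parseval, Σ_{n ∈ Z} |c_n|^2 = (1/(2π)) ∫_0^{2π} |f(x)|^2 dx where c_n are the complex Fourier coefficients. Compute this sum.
Σ |c_n|^2 = 53/2

Parseval equates the L^2 energy of f (normalised by 1/(2π)) with the ℓ^2 sum of its Fourier coefficients: (1/(2π)) ∫_0^{2π} |f|^2 = Σ |c_n|^2.
Compute the left side: (1/(2π)) [∫_0^π 2^2 dx + ∫_π^{2π} 7^2 dx] = (1/(2π)) · (4π + 49π) = (4 + 49)/2 = 53/2.
So Σ_{n ∈ Z} |c_n|^2 = 53/2.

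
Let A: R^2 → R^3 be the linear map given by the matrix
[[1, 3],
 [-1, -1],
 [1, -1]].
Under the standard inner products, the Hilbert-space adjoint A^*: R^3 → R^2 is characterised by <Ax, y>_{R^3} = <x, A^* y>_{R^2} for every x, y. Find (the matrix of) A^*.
A^* = A^T =
[[1, -1, 1],
 [3, -1, -1]]

For real matrices with standard dot products, the defining identity <Ax, y> = <x, A^* y> gives (Ax)^T y = x^T (A^*) y, i.e. x^T A^T y = x^T (A^*) y. Since this holds for all x, y, we must have A^* = A^T. Therefore
A^* =
[[1, -1, 1],
 [3, -1, -1]].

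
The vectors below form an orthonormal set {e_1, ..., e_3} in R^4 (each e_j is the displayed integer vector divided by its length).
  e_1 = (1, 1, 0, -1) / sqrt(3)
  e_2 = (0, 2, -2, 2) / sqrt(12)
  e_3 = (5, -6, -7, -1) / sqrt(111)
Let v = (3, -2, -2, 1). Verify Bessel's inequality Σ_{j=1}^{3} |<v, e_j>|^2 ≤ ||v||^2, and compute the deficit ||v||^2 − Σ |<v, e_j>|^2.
Σ |<v, e_j>|^2 = 1637/111; ||v||^2 = 18; deficit = 361/111

Write each e_j = u_j / sqrt(<u_j, u_j>) where u_j is the displayed integer vector. Then <v, e_j> = <v, u_j> / sqrt(<u_j, u_j>), so |<v, e_j>|^2 = <v, u_j>^2 / <u_j, u_j>.
Coefficients: <v, e_1> = 0/sqrt(3), <v, e_2> = 2/sqrt(12), <v, e_3> = 40/sqrt(111).
Square and sum: Σ |<v, e_j>|^2 = 1637/111.
Compute ||v||^2 = v·v = 18.
Deficit = 18 − 1637/111 = 361/111 ≥ 0, confirming Bessel's inequality. (The deficit equals ||v − Σ <v,e_j> e_j||^2, the squared distance from v to span{e_j}.)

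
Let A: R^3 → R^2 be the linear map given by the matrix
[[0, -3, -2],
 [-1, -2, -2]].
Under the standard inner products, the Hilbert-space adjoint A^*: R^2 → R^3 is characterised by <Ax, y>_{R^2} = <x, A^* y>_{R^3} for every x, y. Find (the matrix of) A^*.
A^* = A^T =
[[0, -1],
 [-3, -2],
 [-2, -2]]

For real matrices with standard dot products, the defining identity <Ax, y> = <x, A^* y> gives (Ax)^T y = x^T (A^*) y, i.e. x^T A^T y = x^T (A^*) y. Since this holds for all x, y, we must have A^* = A^T. Therefore
A^* =
[[0, -1],
 [-3, -2],
 [-2, -2]].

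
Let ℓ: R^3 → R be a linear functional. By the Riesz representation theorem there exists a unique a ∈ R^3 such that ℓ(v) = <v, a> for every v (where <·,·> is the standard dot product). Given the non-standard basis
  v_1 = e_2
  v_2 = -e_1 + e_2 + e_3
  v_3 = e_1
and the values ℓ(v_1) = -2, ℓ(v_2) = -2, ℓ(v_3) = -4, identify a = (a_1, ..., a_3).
a = (-4, -2, -4)

Write a = (a_1, ..., a_3) in the standard basis. For each basis vector v_i, ℓ(v_i) = <v_i, a> is a linear equation in the a_j's. Collect the n equations into a matrix system V a = ℓ, where row i of V is v_i (expressed in the standard basis). Since V is invertible (lower-triangular with 1s on the diagonal, up to permutation), solve by back-substitution:
  V =
[[0, 1, 0],
 [-1, 1, 1],
 [1, 0, 0]]
  V a = (-2, -2, -4)
Solving gives a = (-4, -2, -4).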